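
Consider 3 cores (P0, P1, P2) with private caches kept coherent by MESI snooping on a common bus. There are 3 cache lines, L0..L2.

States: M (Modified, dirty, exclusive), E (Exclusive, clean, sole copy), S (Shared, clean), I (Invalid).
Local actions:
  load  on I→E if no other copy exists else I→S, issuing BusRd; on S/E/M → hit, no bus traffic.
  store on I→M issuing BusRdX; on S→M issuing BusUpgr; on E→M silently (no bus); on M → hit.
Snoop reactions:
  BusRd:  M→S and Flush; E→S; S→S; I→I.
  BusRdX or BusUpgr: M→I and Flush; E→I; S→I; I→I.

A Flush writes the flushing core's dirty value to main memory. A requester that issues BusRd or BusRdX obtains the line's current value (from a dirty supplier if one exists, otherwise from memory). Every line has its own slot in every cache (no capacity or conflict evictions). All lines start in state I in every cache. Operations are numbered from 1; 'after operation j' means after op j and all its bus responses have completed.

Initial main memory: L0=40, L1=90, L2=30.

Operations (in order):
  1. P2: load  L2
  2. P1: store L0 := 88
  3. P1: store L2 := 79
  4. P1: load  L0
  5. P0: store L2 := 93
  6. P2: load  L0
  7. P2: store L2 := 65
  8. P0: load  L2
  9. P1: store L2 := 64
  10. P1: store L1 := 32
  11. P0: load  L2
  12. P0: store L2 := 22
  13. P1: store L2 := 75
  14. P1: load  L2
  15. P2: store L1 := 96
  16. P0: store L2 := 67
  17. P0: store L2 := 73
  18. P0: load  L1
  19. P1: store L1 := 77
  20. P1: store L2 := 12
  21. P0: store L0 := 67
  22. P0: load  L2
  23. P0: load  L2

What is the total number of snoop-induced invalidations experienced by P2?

[1] P2: load  L2 | P0:I, P1:I, P2:E(30) | bus: BusRd
[2] P1: store L0 := 88 | P0:I, P1:M(88), P2:I | bus: BusRdX
[3] P1: store L2 := 79 | P0:I, P1:M(79), P2:I | bus: BusRdX
[4] P1: load  L0 | P0:I, P1:M(88), P2:I | bus: none
[5] P0: store L2 := 93 | P0:M(93), P1:I, P2:I | bus: BusRdX,Flush
[6] P2: load  L0 | P0:I, P1:S(88), P2:S(88) | bus: BusRd,Flush
[7] P2: store L2 := 65 | P0:I, P1:I, P2:M(65) | bus: BusRdX,Flush
[8] P0: load  L2 | P0:S(65), P1:I, P2:S(65) | bus: BusRd,Flush
[9] P1: store L2 := 64 | P0:I, P1:M(64), P2:I | bus: BusRdX
[10] P1: store L1 := 32 | P0:I, P1:M(32), P2:I | bus: BusRdX
[11] P0: load  L2 | P0:S(64), P1:S(64), P2:I | bus: BusRd,Flush
[12] P0: store L2 := 22 | P0:M(22), P1:I, P2:I | bus: BusUpgr
[13] P1: store L2 := 75 | P0:I, P1:M(75), P2:I | bus: BusRdX,Flush
[14] P1: load  L2 | P0:I, P1:M(75), P2:I | bus: none
[15] P2: store L1 := 96 | P0:I, P1:I, P2:M(96) | bus: BusRdX,Flush
[16] P0: store L2 := 67 | P0:M(67), P1:I, P2:I | bus: BusRdX,Flush
[17] P0: store L2 := 73 | P0:M(73), P1:I, P2:I | bus: none
[18] P0: load  L1 | P0:S(96), P1:I, P2:S(96) | bus: BusRd,Flush
[19] P1: store L1 := 77 | P0:I, P1:M(77), P2:I | bus: BusRdX
[20] P1: store L2 := 12 | P0:I, P1:M(12), P2:I | bus: BusRdX,Flush
[21] P0: store L0 := 67 | P0:M(67), P1:I, P2:I | bus: BusRdX
[22] P0: load  L2 | P0:S(12), P1:S(12), P2:I | bus: BusRd,Flush
[23] P0: load  L2 | P0:S(12), P1:S(12), P2:I | bus: none

invalidations = 4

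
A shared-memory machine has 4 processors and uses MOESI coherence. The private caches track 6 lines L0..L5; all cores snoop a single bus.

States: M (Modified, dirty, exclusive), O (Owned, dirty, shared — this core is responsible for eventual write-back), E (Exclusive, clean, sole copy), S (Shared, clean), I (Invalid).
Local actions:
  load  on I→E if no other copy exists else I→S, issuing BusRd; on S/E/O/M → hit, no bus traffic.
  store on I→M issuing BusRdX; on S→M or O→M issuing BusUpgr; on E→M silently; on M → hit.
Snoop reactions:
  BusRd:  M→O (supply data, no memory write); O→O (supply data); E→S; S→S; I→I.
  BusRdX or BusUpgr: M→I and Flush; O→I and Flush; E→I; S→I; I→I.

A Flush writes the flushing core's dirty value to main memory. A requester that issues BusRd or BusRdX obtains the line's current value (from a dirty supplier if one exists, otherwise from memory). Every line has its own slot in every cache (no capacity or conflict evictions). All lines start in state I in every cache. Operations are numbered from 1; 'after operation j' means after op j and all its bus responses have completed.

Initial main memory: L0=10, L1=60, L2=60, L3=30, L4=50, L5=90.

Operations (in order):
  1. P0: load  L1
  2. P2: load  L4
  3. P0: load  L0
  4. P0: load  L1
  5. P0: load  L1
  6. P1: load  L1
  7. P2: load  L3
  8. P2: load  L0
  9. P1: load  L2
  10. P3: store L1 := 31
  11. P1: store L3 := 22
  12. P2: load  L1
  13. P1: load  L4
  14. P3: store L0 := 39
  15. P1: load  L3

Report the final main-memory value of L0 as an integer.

memory[L0] = 10

  op1 P0: load  L1 → E/I/I/I on L1; bus BusRd; mem=60
  op2 P2: load  L4 → I/I/E/I on L4; bus BusRd; mem=50
  op3 P0: load  L0 → E/I/I/I on L0; bus BusRd; mem=10
  op4 P0: load  L1 → E/I/I/I on L1; bus (none); mem=60
  op5 P0: load  L1 → E/I/I/I on L1; bus (none); mem=60
  op6 P1: load  L1 → S/S/I/I on L1; bus BusRd; mem=60
  op7 P2: load  L3 → I/I/E/I on L3; bus BusRd; mem=30
  op8 P2: load  L0 → S/I/S/I on L0; bus BusRd; mem=10
  op9 P1: load  L2 → I/E/I/I on L2; bus BusRd; mem=60
  op10 P3: store L1 := 31 → I/I/I/M on L1; bus BusRdX; mem=60
  op11 P1: store L3 := 22 → I/M/I/I on L3; bus BusRdX; mem=30
  op12 P2: load  L1 → I/I/S/O on L1; bus BusRd; mem=60
  op13 P1: load  L4 → I/S/S/I on L4; bus BusRd; mem=50
  op14 P3: store L0 := 39 → I/I/I/M on L0; bus BusRdX; mem=10
  op15 P1: load  L3 → I/M/I/I on L3; bus (none); mem=30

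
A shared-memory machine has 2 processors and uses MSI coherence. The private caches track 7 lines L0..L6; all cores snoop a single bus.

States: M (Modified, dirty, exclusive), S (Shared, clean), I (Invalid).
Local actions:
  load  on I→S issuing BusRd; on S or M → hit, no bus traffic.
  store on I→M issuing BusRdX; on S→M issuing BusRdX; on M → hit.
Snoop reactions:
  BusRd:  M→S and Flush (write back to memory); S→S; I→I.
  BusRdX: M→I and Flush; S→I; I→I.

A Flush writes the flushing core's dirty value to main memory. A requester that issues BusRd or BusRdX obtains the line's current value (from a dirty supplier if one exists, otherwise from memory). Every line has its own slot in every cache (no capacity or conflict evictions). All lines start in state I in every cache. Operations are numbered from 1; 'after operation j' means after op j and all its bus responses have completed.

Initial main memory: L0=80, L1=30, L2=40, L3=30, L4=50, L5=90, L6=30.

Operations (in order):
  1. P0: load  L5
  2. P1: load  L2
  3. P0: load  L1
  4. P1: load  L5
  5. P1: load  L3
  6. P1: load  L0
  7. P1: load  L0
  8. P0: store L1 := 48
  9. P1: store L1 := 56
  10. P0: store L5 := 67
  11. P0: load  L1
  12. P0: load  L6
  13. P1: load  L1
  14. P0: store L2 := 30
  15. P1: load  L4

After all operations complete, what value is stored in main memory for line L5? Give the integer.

  op1 P0: load  L5 → S/I on L5; bus BusRd; mem=90
  op2 P1: load  L2 → I/S on L2; bus BusRd; mem=40
  op3 P0: load  L1 → S/I on L1; bus BusRd; mem=30
  op4 P1: load  L5 → S/S on L5; bus BusRd; mem=90
  op5 P1: load  L3 → I/S on L3; bus BusRd; mem=30
  op6 P1: load  L0 → I/S on L0; bus BusRd; mem=80
  op7 P1: load  L0 → I/S on L0; bus (none); mem=80
  op8 P0: store L1 := 48 → M/I on L1; bus BusRdX; mem=30
  op9 P1: store L1 := 56 → I/M on L1; bus BusRdX Flush; mem=48
  op10 P0: store L5 := 67 → M/I on L5; bus BusRdX; mem=90
  op11 P0: load  L1 → S/S on L1; bus BusRd Flush; mem=56
  op12 P0: load  L6 → S/I on L6; bus BusRd; mem=30
  op13 P1: load  L1 → S/S on L1; bus (none); mem=56
  op14 P0: store L2 := 30 → M/I on L2; bus BusRdX; mem=40
  op15 P1: load  L4 → I/S on L4; bus BusRd; mem=50

memory[L5] = 90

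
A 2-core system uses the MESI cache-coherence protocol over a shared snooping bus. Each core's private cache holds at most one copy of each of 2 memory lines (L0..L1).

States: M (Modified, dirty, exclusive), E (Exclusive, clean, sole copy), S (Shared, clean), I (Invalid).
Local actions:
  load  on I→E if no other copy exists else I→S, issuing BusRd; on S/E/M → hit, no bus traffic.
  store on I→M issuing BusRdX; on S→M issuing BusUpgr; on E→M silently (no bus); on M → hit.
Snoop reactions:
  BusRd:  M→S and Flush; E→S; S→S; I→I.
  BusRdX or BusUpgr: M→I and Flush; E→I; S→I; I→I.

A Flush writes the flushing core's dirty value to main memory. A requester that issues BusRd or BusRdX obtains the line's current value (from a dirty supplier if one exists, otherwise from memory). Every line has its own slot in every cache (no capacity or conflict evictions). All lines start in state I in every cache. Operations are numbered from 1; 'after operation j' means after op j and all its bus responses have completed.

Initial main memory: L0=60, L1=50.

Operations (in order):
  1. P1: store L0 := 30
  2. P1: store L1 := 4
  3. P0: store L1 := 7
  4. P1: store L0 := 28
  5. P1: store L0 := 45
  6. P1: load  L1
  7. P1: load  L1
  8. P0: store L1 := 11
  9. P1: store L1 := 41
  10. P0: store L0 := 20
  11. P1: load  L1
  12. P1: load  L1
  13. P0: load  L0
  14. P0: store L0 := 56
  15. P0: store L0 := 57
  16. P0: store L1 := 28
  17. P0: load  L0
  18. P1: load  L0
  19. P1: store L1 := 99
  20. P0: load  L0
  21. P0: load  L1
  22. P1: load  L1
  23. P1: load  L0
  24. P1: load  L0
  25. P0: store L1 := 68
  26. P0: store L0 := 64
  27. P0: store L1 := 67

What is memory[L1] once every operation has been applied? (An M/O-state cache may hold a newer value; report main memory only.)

1. P1: store L0 := 30  bus=[BusRdX]  L0: P0=I P1=M  mem[L0]=60
2. P1: store L1 := 4  bus=[BusRdX]  L1: P0=I P1=M  mem[L1]=50
3. P0: store L1 := 7  bus=[BusRdX,Flush]  L1: P0=M P1=I  mem[L1]=4
4. P1: store L0 := 28  bus=[-]  L0: P0=I P1=M  mem[L0]=60
5. P1: store L0 := 45  bus=[-]  L0: P0=I P1=M  mem[L0]=60
6. P1: load  L1  bus=[BusRd,Flush]  L1: P0=S P1=S  mem[L1]=7
7. P1: load  L1  bus=[-]  L1: P0=S P1=S  mem[L1]=7
8. P0: store L1 := 11  bus=[BusUpgr]  L1: P0=M P1=I  mem[L1]=7
9. P1: store L1 := 41  bus=[BusRdX,Flush]  L1: P0=I P1=M  mem[L1]=11
10. P0: store L0 := 20  bus=[BusRdX,Flush]  L0: P0=M P1=I  mem[L0]=45
11. P1: load  L1  bus=[-]  L1: P0=I P1=M  mem[L1]=11
12. P1: load  L1  bus=[-]  L1: P0=I P1=M  mem[L1]=11
13. P0: load  L0  bus=[-]  L0: P0=M P1=I  mem[L0]=45
14. P0: store L0 := 56  bus=[-]  L0: P0=M P1=I  mem[L0]=45
15. P0: store L0 := 57  bus=[-]  L0: P0=M P1=I  mem[L0]=45
16. P0: store L1 := 28  bus=[BusRdX,Flush]  L1: P0=M P1=I  mem[L1]=41
17. P0: load  L0  bus=[-]  L0: P0=M P1=I  mem[L0]=45
18. P1: load  L0  bus=[BusRd,Flush]  L0: P0=S P1=S  mem[L0]=57
19. P1: store L1 := 99  bus=[BusRdX,Flush]  L1: P0=I P1=M  mem[L1]=28
20. P0: load  L0  bus=[-]  L0: P0=S P1=S  mem[L0]=57
21. P0: load  L1  bus=[BusRd,Flush]  L1: P0=S P1=S  mem[L1]=99
22. P1: load  L1  bus=[-]  L1: P0=S P1=S  mem[L1]=99
23. P1: load  L0  bus=[-]  L0: P0=S P1=S  mem[L0]=57
24. P1: load  L0  bus=[-]  L0: P0=S P1=S  mem[L0]=57
25. P0: store L1 := 68  bus=[BusUpgr]  L1: P0=M P1=I  mem[L1]=99
26. P0: store L0 := 64  bus=[BusUpgr]  L0: P0=M P1=I  mem[L0]=57
27. P0: store L1 := 67  bus=[-]  L1: P0=M P1=I  mem[L1]=99

memory[L1] = 99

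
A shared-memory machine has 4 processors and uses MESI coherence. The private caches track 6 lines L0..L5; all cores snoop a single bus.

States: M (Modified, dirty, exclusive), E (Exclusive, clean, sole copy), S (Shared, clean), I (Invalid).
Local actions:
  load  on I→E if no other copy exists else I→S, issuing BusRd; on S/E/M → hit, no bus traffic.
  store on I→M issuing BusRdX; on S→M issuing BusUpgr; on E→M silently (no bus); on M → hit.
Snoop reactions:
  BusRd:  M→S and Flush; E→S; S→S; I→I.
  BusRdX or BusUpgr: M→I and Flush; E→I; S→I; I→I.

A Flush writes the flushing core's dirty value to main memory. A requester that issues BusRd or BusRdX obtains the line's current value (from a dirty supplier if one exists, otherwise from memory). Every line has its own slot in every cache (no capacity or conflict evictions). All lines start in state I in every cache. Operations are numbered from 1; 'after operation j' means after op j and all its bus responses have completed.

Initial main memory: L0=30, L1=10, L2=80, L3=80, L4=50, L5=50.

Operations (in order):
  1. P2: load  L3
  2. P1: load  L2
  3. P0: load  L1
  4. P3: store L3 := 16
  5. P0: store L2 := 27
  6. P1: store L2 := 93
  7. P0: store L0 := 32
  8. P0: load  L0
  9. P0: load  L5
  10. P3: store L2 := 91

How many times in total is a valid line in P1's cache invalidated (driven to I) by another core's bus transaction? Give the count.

invalidations = 2

  op1 P2: load  L3 → I/I/E/I on L3; bus BusRd; mem=80
  op2 P1: load  L2 → I/E/I/I on L2; bus BusRd; mem=80
  op3 P0: load  L1 → E/I/I/I on L1; bus BusRd; mem=10
  op4 P3: store L3 := 16 → I/I/I/M on L3; bus BusRdX; mem=80
  op5 P0: store L2 := 27 → M/I/I/I on L2; bus BusRdX; mem=80
  op6 P1: store L2 := 93 → I/M/I/I on L2; bus BusRdX Flush; mem=27
  op7 P0: store L0 := 32 → M/I/I/I on L0; bus BusRdX; mem=30
  op8 P0: load  L0 → M/I/I/I on L0; bus (none); mem=30
  op9 P0: load  L5 → E/I/I/I on L5; bus BusRd; mem=50
  op10 P3: store L2 := 91 → I/I/I/M on L2; bus BusRdX Flush; mem=93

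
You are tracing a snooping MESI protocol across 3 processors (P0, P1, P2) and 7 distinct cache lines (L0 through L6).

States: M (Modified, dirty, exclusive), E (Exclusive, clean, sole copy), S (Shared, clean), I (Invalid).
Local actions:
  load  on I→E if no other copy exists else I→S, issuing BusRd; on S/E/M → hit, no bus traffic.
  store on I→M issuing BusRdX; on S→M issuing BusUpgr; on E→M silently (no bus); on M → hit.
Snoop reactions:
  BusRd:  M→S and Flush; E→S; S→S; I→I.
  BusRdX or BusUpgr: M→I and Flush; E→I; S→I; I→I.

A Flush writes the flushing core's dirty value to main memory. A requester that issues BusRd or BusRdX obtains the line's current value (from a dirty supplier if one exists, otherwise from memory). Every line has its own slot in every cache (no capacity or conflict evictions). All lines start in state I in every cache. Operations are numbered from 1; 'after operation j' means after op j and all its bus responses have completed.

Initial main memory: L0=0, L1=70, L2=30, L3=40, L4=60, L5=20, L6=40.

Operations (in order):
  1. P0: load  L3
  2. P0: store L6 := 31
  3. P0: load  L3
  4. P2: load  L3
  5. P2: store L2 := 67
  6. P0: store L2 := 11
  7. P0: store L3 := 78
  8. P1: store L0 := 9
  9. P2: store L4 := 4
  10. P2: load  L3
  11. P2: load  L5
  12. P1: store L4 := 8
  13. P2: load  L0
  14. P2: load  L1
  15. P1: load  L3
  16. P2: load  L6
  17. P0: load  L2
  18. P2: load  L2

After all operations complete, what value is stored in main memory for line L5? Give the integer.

memory[L5] = 20

  op1 P0: load  L3 → E/I/I on L3; bus BusRd; mem=40
  op2 P0: store L6 := 31 → M/I/I on L6; bus BusRdX; mem=40
  op3 P0: load  L3 → E/I/I on L3; bus (none); mem=40
  op4 P2: load  L3 → S/I/S on L3; bus BusRd; mem=40
  op5 P2: store L2 := 67 → I/I/M on L2; bus BusRdX; mem=30
  op6 P0: store L2 := 11 → M/I/I on L2; bus BusRdX Flush; mem=67
  op7 P0: store L3 := 78 → M/I/I on L3; bus BusUpgr; mem=40
  op8 P1: store L0 := 9 → I/M/I on L0; bus BusRdX; mem=0
  op9 P2: store L4 := 4 → I/I/M on L4; bus BusRdX; mem=60
  op10 P2: load  L3 → S/I/S on L3; bus BusRd Flush; mem=78
  op11 P2: load  L5 → I/I/E on L5; bus BusRd; mem=20
  op12 P1: store L4 := 8 → I/M/I on L4; bus BusRdX Flush; mem=4
  op13 P2: load  L0 → I/S/S on L0; bus BusRd Flush; mem=9
  op14 P2: load  L1 → I/I/E on L1; bus BusRd; mem=70
  op15 P1: load  L3 → S/S/S on L3; bus BusRd; mem=78
  op16 P2: load  L6 → S/I/S on L6; bus BusRd Flush; mem=31
  op17 P0: load  L2 → M/I/I on L2; bus (none); mem=67
  op18 P2: load  L2 → S/I/S on L2; bus BusRd Flush; mem=11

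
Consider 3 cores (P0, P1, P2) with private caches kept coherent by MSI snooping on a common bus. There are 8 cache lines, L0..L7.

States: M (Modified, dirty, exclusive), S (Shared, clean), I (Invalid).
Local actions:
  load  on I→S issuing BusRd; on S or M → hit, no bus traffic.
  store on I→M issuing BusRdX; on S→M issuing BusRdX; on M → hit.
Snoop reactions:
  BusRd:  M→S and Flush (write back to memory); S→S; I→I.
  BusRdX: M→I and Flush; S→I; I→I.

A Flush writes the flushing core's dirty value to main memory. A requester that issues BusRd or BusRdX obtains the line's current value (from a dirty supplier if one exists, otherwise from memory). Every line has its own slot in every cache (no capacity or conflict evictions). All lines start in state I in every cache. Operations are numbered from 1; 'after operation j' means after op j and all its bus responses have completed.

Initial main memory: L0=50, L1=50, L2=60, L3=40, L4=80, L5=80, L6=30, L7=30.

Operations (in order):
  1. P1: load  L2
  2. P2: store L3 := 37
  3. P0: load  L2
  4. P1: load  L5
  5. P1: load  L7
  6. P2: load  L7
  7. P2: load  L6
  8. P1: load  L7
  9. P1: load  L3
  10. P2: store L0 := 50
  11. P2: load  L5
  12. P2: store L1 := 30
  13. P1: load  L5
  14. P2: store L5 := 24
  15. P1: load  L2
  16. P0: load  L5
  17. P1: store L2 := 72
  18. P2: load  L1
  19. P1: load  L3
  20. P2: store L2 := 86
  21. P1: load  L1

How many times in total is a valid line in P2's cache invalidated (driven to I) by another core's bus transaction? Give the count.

invalidations = 0

step 1: P1: load  L2  ⟶  ISI  (L2)  txn=BusRd  M[L2]=60
step 2: P2: store L3 := 37  ⟶  IIM  (L3)  txn=BusRdX  M[L3]=40
step 3: P0: load  L2  ⟶  SSI  (L2)  txn=BusRd  M[L2]=60
step 4: P1: load  L5  ⟶  ISI  (L5)  txn=BusRd  M[L5]=80
step 5: P1: load  L7  ⟶  ISI  (L7)  txn=BusRd  M[L7]=30
step 6: P2: load  L7  ⟶  ISS  (L7)  txn=BusRd  M[L7]=30
step 7: P2: load  L6  ⟶  IIS  (L6)  txn=BusRd  M[L6]=30
step 8: P1: load  L7  ⟶  ISS  (L7)  txn=∅  M[L7]=30
step 9: P1: load  L3  ⟶  ISS  (L3)  txn=BusRd+Flush  M[L3]=37
step 10: P2: store L0 := 50  ⟶  IIM  (L0)  txn=BusRdX  M[L0]=50
step 11: P2: load  L5  ⟶  ISS  (L5)  txn=BusRd  M[L5]=80
step 12: P2: store L1 := 30  ⟶  IIM  (L1)  txn=BusRdX  M[L1]=50
step 13: P1: load  L5  ⟶  ISS  (L5)  txn=∅  M[L5]=80
step 14: P2: store L5 := 24  ⟶  IIM  (L5)  txn=BusRdX  M[L5]=80
step 15: P1: load  L2  ⟶  SSI  (L2)  txn=∅  M[L2]=60
step 16: P0: load  L5  ⟶  SIS  (L5)  txn=BusRd+Flush  M[L5]=24
step 17: P1: store L2 := 72  ⟶  IMI  (L2)  txn=BusRdX  M[L2]=60
step 18: P2: load  L1  ⟶  IIM  (L1)  txn=∅  M[L1]=50
step 19: P1: load  L3  ⟶  ISS  (L3)  txn=∅  M[L3]=37
step 20: P2: store L2 := 86  ⟶  IIM  (L2)  txn=BusRdX+Flush  M[L2]=72
step 21: P1: load  L1  ⟶  ISS  (L1)  txn=BusRd+Flush  M[L1]=30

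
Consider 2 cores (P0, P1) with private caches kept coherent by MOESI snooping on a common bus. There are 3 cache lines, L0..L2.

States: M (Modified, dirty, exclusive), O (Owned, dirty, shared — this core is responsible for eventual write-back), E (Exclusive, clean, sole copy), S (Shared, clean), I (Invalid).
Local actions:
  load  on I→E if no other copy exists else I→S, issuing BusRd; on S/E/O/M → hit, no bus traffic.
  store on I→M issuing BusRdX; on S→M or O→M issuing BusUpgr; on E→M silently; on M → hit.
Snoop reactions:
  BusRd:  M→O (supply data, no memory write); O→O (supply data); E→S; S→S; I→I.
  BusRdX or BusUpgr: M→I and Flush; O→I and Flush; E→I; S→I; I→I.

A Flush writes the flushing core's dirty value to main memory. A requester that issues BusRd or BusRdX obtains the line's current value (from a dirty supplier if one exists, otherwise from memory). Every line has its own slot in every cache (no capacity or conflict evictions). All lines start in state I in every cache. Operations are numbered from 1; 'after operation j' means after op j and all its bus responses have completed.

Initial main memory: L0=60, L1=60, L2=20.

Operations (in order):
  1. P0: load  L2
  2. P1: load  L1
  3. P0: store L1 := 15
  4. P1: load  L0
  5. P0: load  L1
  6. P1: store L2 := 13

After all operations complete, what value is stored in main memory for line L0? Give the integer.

memory[L0] = 60

[1] P0: load  L2 | P0:E(20), P1:I | bus: BusRd
[2] P1: load  L1 | P0:I, P1:E(60) | bus: BusRd
[3] P0: store L1 := 15 | P0:M(15), P1:I | bus: BusRdX
[4] P1: load  L0 | P0:I, P1:E(60) | bus: BusRd
[5] P0: load  L1 | P0:M(15), P1:I | bus: none
[6] P1: store L2 := 13 | P0:I, P1:M(13) | bus: BusRdX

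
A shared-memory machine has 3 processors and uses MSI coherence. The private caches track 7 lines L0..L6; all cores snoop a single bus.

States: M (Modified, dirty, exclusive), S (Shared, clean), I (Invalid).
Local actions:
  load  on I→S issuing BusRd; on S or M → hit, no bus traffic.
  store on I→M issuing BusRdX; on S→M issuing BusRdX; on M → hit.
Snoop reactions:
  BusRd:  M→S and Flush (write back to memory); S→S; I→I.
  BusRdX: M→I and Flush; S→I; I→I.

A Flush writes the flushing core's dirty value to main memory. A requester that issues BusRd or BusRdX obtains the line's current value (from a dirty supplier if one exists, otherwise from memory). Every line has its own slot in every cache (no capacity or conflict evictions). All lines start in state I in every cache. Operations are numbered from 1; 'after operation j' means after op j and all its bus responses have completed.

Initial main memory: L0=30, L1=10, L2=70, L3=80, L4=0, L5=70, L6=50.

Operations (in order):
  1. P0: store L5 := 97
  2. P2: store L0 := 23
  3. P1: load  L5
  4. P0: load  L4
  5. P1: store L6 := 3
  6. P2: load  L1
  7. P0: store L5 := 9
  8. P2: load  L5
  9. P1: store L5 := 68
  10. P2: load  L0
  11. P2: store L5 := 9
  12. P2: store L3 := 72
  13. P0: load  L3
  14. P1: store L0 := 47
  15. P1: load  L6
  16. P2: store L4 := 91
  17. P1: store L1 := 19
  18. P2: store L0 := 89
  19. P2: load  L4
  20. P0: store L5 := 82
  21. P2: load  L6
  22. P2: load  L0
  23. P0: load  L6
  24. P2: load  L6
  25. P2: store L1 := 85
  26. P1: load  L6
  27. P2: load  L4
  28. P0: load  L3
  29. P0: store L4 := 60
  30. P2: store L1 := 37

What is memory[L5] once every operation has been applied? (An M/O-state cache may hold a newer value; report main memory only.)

memory[L5] = 9

[1] P0: store L5 := 97 | P0:M(97), P1:I, P2:I | bus: BusRdX
[2] P2: store L0 := 23 | P0:I, P1:I, P2:M(23) | bus: BusRdX
[3] P1: load  L5 | P0:S(97), P1:S(97), P2:I | bus: BusRd,Flush
[4] P0: load  L4 | P0:S(0), P1:I, P2:I | bus: BusRd
[5] P1: store L6 := 3 | P0:I, P1:M(3), P2:I | bus: BusRdX
[6] P2: load  L1 | P0:I, P1:I, P2:S(10) | bus: BusRd
[7] P0: store L5 := 9 | P0:M(9), P1:I, P2:I | bus: BusRdX
[8] P2: load  L5 | P0:S(9), P1:I, P2:S(9) | bus: BusRd,Flush
[9] P1: store L5 := 68 | P0:I, P1:M(68), P2:I | bus: BusRdX
[10] P2: load  L0 | P0:I, P1:I, P2:M(23) | bus: none
[11] P2: store L5 := 9 | P0:I, P1:I, P2:M(9) | bus: BusRdX,Flush
[12] P2: store L3 := 72 | P0:I, P1:I, P2:M(72) | bus: BusRdX
[13] P0: load  L3 | P0:S(72), P1:I, P2:S(72) | bus: BusRd,Flush
[14] P1: store L0 := 47 | P0:I, P1:M(47), P2:I | bus: BusRdX,Flush
[15] P1: load  L6 | P0:I, P1:M(3), P2:I | bus: none
[16] P2: store L4 := 91 | P0:I, P1:I, P2:M(91) | bus: BusRdX
[17] P1: store L1 := 19 | P0:I, P1:M(19), P2:I | bus: BusRdX
[18] P2: store L0 := 89 | P0:I, P1:I, P2:M(89) | bus: BusRdX,Flush
[19] P2: load  L4 | P0:I, P1:I, P2:M(91) | bus: none
[20] P0: store L5 := 82 | P0:M(82), P1:I, P2:I | bus: BusRdX,Flush
[21] P2: load  L6 | P0:I, P1:S(3), P2:S(3) | bus: BusRd,Flush
[22] P2: load  L0 | P0:I, P1:I, P2:M(89) | bus: none
[23] P0: load  L6 | P0:S(3), P1:S(3), P2:S(3) | bus: BusRd
[24] P2: load  L6 | P0:S(3), P1:S(3), P2:S(3) | bus: none
[25] P2: store L1 := 85 | P0:I, P1:I, P2:M(85) | bus: BusRdX,Flush
[26] P1: load  L6 | P0:S(3), P1:S(3), P2:S(3) | bus: none
[27] P2: load  L4 | P0:I, P1:I, P2:M(91) | bus: none
[28] P0: load  L3 | P0:S(72), P1:I, P2:S(72) | bus: none
[29] P0: store L4 := 60 | P0:M(60), P1:I, P2:I | bus: BusRdX,Flush
[30] P2: store L1 := 37 | P0:I, P1:I, P2:M(37) | bus: none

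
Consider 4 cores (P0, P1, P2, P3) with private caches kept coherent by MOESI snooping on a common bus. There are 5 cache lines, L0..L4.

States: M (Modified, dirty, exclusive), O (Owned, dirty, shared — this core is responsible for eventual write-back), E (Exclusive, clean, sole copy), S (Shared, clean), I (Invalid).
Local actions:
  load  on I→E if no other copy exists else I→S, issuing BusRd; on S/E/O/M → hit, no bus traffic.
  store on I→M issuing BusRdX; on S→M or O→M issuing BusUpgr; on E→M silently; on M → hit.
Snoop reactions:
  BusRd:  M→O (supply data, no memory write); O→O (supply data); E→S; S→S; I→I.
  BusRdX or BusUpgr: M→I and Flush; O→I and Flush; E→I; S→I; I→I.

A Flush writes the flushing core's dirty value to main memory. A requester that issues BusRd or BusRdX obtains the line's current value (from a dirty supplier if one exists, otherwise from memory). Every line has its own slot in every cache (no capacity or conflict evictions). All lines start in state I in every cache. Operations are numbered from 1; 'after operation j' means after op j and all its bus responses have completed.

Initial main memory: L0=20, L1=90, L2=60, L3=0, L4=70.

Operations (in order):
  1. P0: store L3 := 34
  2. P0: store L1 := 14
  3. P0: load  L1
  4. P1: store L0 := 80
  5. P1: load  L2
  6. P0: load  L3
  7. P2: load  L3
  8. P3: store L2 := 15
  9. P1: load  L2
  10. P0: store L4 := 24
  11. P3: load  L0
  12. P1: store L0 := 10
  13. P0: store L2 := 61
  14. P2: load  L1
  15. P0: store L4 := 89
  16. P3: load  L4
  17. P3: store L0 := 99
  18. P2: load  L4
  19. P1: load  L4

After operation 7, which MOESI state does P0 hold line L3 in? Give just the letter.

1. P0: store L3 := 34  bus=[BusRdX]  L3: P0=M P1=I P2=I P3=I  mem[L3]=0
2. P0: store L1 := 14  bus=[BusRdX]  L1: P0=M P1=I P2=I P3=I  mem[L1]=90
3. P0: load  L1  bus=[-]  L1: P0=M P1=I P2=I P3=I  mem[L1]=90
4. P1: store L0 := 80  bus=[BusRdX]  L0: P0=I P1=M P2=I P3=I  mem[L0]=20
5. P1: load  L2  bus=[BusRd]  L2: P0=I P1=E P2=I P3=I  mem[L2]=60
6. P0: load  L3  bus=[-]  L3: P0=M P1=I P2=I P3=I  mem[L3]=0
7. P2: load  L3  bus=[BusRd]  L3: P0=O P1=I P2=S P3=I  mem[L3]=0
8. P3: store L2 := 15  bus=[BusRdX]  L2: P0=I P1=I P2=I P3=M  mem[L2]=60
9. P1: load  L2  bus=[BusRd]  L2: P0=I P1=S P2=I P3=O  mem[L2]=60
10. P0: store L4 := 24  bus=[BusRdX]  L4: P0=M P1=I P2=I P3=I  mem[L4]=70
11. P3: load  L0  bus=[BusRd]  L0: P0=I P1=O P2=I P3=S  mem[L0]=20
12. P1: store L0 := 10  bus=[BusUpgr]  L0: P0=I P1=M P2=I P3=I  mem[L0]=20
13. P0: store L2 := 61  bus=[BusRdX,Flush]  L2: P0=M P1=I P2=I P3=I  mem[L2]=15
14. P2: load  L1  bus=[BusRd]  L1: P0=O P1=I P2=S P3=I  mem[L1]=90
15. P0: store L4 := 89  bus=[-]  L4: P0=M P1=I P2=I P3=I  mem[L4]=70
16. P3: load  L4  bus=[BusRd]  L4: P0=O P1=I P2=I P3=S  mem[L4]=70
17. P3: store L0 := 99  bus=[BusRdX,Flush]  L0: P0=I P1=I P2=I P3=M  mem[L0]=10
18. P2: load  L4  bus=[BusRd]  L4: P0=O P1=I P2=S P3=S  mem[L4]=70
19. P1: load  L4  bus=[BusRd]  L4: P0=O P1=S P2=S P3=S  mem[L4]=70

state = O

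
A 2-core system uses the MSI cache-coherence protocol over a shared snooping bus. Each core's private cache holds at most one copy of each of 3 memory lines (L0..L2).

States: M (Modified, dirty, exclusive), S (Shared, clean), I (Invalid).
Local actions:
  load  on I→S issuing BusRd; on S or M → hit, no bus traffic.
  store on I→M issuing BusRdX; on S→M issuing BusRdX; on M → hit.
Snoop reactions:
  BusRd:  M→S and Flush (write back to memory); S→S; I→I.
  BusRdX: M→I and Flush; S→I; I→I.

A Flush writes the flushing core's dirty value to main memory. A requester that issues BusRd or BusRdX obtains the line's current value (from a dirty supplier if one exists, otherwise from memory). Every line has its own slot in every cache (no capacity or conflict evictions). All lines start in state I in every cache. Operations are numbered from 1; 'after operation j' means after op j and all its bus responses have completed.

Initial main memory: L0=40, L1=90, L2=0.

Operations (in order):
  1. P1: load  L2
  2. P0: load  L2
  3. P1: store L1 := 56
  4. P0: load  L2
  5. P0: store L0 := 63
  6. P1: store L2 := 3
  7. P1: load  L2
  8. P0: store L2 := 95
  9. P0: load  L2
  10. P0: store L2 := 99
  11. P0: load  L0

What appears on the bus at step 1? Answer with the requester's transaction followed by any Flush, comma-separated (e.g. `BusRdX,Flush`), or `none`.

step 1: P1: load  L2  ⟶  IS  (L2)  txn=BusRd  M[L2]=0
step 2: P0: load  L2  ⟶  SS  (L2)  txn=BusRd  M[L2]=0
step 3: P1: store L1 := 56  ⟶  IM  (L1)  txn=BusRdX  M[L1]=90
step 4: P0: load  L2  ⟶  SS  (L2)  txn=∅  M[L2]=0
step 5: P0: store L0 := 63  ⟶  MI  (L0)  txn=BusRdX  M[L0]=40
step 6: P1: store L2 := 3  ⟶  IM  (L2)  txn=BusRdX  M[L2]=0
step 7: P1: load  L2  ⟶  IM  (L2)  txn=∅  M[L2]=0
step 8: P0: store L2 := 95  ⟶  MI  (L2)  txn=BusRdX+Flush  M[L2]=3
step 9: P0: load  L2  ⟶  MI  (L2)  txn=∅  M[L2]=3
step 10: P0: store L2 := 99  ⟶  MI  (L2)  txn=∅  M[L2]=3
step 11: P0: load  L0  ⟶  MI  (L0)  txn=∅  M[L0]=40

bus = BusRd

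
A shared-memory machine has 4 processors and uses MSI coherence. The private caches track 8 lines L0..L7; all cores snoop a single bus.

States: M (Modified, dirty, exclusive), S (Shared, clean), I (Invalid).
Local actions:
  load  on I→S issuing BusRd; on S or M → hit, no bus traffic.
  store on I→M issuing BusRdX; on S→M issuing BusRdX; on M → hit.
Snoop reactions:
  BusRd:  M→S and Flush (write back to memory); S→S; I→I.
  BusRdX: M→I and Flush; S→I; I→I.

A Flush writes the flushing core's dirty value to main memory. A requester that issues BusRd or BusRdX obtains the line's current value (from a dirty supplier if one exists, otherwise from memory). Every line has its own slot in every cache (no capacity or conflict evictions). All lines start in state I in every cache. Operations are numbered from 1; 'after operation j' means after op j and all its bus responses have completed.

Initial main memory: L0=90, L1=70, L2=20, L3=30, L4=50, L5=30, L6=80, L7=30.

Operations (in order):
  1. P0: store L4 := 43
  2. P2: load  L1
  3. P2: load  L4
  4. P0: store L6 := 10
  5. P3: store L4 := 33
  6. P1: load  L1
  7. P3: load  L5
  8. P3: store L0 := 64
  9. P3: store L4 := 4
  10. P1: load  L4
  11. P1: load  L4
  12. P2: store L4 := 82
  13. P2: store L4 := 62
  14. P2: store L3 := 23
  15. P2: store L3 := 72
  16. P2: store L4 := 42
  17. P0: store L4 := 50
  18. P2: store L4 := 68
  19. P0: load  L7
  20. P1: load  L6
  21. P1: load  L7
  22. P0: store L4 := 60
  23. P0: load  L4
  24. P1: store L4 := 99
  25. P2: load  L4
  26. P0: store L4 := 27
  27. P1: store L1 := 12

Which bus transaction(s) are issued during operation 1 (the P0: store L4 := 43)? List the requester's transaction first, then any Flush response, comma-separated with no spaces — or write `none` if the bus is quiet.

step 1: P0: store L4 := 43  ⟶  MIII  (L4)  txn=BusRdX  M[L4]=50
step 2: P2: load  L1  ⟶  IISI  (L1)  txn=BusRd  M[L1]=70
step 3: P2: load  L4  ⟶  SISI  (L4)  txn=BusRd+Flush  M[L4]=43
step 4: P0: store L6 := 10  ⟶  MIII  (L6)  txn=BusRdX  M[L6]=80
step 5: P3: store L4 := 33  ⟶  IIIM  (L4)  txn=BusRdX  M[L4]=43
step 6: P1: load  L1  ⟶  ISSI  (L1)  txn=BusRd  M[L1]=70
step 7: P3: load  L5  ⟶  IIIS  (L5)  txn=BusRd  M[L5]=30
step 8: P3: store L0 := 64  ⟶  IIIM  (L0)  txn=BusRdX  M[L0]=90
step 9: P3: store L4 := 4  ⟶  IIIM  (L4)  txn=∅  M[L4]=43
step 10: P1: load  L4  ⟶  ISIS  (L4)  txn=BusRd+Flush  M[L4]=4
step 11: P1: load  L4  ⟶  ISIS  (L4)  txn=∅  M[L4]=4
step 12: P2: store L4 := 82  ⟶  IIMI  (L4)  txn=BusRdX  M[L4]=4
step 13: P2: store L4 := 62  ⟶  IIMI  (L4)  txn=∅  M[L4]=4
step 14: P2: store L3 := 23  ⟶  IIMI  (L3)  txn=BusRdX  M[L3]=30
step 15: P2: store L3 := 72  ⟶  IIMI  (L3)  txn=∅  M[L3]=30
step 16: P2: store L4 := 42  ⟶  IIMI  (L4)  txn=∅  M[L4]=4
step 17: P0: store L4 := 50  ⟶  MIII  (L4)  txn=BusRdX+Flush  M[L4]=42
step 18: P2: store L4 := 68  ⟶  IIMI  (L4)  txn=BusRdX+Flush  M[L4]=50
step 19: P0: load  L7  ⟶  SIII  (L7)  txn=BusRd  M[L7]=30
step 20: P1: load  L6  ⟶  SSII  (L6)  txn=BusRd+Flush  M[L6]=10
step 21: P1: load  L7  ⟶  SSII  (L7)  txn=BusRd  M[L7]=30
step 22: P0: store L4 := 60  ⟶  MIII  (L4)  txn=BusRdX+Flush  M[L4]=68
step 23: P0: load  L4  ⟶  MIII  (L4)  txn=∅  M[L4]=68
step 24: P1: store L4 := 99  ⟶  IMII  (L4)  txn=BusRdX+Flush  M[L4]=60
step 25: P2: load  L4  ⟶  ISSI  (L4)  txn=BusRd+Flush  M[L4]=99
step 26: P0: store L4 := 27  ⟶  MIII  (L4)  txn=BusRdX  M[L4]=99
step 27: P1: store L1 := 12  ⟶  IMII  (L1)  txn=BusRdX  M[L1]=70

bus = BusRdX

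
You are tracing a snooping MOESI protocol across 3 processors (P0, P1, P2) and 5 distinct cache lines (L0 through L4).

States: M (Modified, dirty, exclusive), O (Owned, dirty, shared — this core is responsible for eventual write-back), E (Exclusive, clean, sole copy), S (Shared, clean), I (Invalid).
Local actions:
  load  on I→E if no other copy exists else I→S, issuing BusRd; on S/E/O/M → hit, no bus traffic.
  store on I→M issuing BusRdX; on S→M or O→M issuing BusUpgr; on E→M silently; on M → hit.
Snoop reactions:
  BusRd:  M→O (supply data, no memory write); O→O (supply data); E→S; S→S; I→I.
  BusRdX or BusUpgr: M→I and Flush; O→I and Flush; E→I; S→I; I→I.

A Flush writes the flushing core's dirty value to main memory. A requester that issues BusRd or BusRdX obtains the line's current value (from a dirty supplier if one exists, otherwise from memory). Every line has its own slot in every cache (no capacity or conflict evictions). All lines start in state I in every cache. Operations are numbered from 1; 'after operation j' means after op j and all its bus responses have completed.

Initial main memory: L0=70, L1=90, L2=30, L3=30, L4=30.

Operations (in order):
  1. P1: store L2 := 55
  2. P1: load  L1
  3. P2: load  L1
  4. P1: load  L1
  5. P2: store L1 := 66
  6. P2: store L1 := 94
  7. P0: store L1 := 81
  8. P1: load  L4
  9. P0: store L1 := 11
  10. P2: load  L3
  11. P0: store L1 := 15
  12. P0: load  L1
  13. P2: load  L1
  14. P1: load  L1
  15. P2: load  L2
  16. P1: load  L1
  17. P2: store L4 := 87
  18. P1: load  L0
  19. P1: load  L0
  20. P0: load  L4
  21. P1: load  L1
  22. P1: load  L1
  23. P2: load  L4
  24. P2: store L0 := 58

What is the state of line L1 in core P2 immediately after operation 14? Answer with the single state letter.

state = S

  op1 P1: store L2 := 55 → I/M/I on L2; bus BusRdX; mem=30
  op2 P1: load  L1 → I/E/I on L1; bus BusRd; mem=90
  op3 P2: load  L1 → I/S/S on L1; bus BusRd; mem=90
  op4 P1: load  L1 → I/S/S on L1; bus (none); mem=90
  op5 P2: store L1 := 66 → I/I/M on L1; bus BusUpgr; mem=90
  op6 P2: store L1 := 94 → I/I/M on L1; bus (none); mem=90
  op7 P0: store L1 := 81 → M/I/I on L1; bus BusRdX Flush; mem=94
  op8 P1: load  L4 → I/E/I on L4; bus BusRd; mem=30
  op9 P0: store L1 := 11 → M/I/I on L1; bus (none); mem=94
  op10 P2: load  L3 → I/I/E on L3; bus BusRd; mem=30
  op11 P0: store L1 := 15 → M/I/I on L1; bus (none); mem=94
  op12 P0: load  L1 → M/I/I on L1; bus (none); mem=94
  op13 P2: load  L1 → O/I/S on L1; bus BusRd; mem=94
  op14 P1: load  L1 → O/S/S on L1; bus BusRd; mem=94
  op15 P2: load  L2 → I/O/S on L2; bus BusRd; mem=30
  op16 P1: load  L1 → O/S/S on L1; bus (none); mem=94
  op17 P2: store L4 := 87 → I/I/M on L4; bus BusRdX; mem=30
  op18 P1: load  L0 → I/E/I on L0; bus BusRd; mem=70
  op19 P1: load  L0 → I/E/I on L0; bus (none); mem=70
  op20 P0: load  L4 → S/I/O on L4; bus BusRd; mem=30
  op21 P1: load  L1 → O/S/S on L1; bus (none); mem=94
  op22 P1: load  L1 → O/S/S on L1; bus (none); mem=94
  op23 P2: load  L4 → S/I/O on L4; bus (none); mem=30
  op24 P2: store L0 := 58 → I/I/M on L0; bus BusRdX; mem=70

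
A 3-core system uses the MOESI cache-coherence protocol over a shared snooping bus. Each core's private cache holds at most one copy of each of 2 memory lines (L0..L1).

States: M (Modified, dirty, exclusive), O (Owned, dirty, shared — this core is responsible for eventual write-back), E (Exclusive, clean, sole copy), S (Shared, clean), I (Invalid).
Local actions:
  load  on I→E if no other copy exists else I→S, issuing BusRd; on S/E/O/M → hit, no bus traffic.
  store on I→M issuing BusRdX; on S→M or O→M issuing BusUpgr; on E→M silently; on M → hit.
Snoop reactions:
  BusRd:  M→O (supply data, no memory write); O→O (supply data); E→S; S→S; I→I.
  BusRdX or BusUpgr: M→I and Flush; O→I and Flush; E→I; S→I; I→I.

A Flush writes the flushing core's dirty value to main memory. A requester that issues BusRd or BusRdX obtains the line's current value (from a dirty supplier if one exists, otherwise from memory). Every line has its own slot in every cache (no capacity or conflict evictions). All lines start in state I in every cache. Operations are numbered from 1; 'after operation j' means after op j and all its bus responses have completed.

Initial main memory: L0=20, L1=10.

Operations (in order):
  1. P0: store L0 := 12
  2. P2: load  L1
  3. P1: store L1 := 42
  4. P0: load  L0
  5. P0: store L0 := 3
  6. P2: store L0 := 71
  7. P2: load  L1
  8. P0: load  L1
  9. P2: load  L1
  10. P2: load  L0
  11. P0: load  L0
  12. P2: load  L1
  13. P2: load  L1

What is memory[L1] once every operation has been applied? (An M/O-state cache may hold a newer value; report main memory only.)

memory[L1] = 10

step 1: P0: store L0 := 12  ⟶  MII  (L0)  txn=BusRdX  M[L0]=20
step 2: P2: load  L1  ⟶  IIE  (L1)  txn=BusRd  M[L1]=10
step 3: P1: store L1 := 42  ⟶  IMI  (L1)  txn=BusRdX  M[L1]=10
step 4: P0: load  L0  ⟶  MII  (L0)  txn=∅  M[L0]=20
step 5: P0: store L0 := 3  ⟶  MII  (L0)  txn=∅  M[L0]=20
step 6: P2: store L0 := 71  ⟶  IIM  (L0)  txn=BusRdX+Flush  M[L0]=3
step 7: P2: load  L1  ⟶  IOS  (L1)  txn=BusRd  M[L1]=10
step 8: P0: load  L1  ⟶  SOS  (L1)  txn=BusRd  M[L1]=10
step 9: P2: load  L1  ⟶  SOS  (L1)  txn=∅  M[L1]=10
step 10: P2: load  L0  ⟶  IIM  (L0)  txn=∅  M[L0]=3
step 11: P0: load  L0  ⟶  SIO  (L0)  txn=BusRd  M[L0]=3
step 12: P2: load  L1  ⟶  SOS  (L1)  txn=∅  M[L1]=10
step 13: P2: load  L1  ⟶  SOS  (L1)  txn=∅  M[L1]=10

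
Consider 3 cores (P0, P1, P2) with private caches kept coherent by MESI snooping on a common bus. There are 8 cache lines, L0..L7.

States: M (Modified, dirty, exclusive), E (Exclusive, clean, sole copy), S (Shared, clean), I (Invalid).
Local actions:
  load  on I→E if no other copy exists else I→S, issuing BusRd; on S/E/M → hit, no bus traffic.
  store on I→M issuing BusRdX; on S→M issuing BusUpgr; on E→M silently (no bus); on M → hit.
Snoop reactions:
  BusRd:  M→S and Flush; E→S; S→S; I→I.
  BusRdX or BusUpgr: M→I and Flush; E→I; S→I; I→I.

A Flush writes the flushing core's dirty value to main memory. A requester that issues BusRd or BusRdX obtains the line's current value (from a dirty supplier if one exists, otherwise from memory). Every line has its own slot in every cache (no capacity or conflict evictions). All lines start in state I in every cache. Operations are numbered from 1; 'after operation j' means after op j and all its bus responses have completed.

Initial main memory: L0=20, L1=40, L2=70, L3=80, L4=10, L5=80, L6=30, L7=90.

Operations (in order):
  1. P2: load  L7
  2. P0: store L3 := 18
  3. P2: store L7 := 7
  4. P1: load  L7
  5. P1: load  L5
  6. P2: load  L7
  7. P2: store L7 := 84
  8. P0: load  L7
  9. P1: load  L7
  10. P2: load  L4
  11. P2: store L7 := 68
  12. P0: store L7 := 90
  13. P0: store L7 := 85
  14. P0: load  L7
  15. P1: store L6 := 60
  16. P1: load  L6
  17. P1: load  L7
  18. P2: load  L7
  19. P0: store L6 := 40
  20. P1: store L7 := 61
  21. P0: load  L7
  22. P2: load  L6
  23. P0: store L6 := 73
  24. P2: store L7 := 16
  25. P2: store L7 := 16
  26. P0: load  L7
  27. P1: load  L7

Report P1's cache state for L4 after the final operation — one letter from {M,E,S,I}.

state = I

  op1 P2: load  L7 → I/I/E on L7; bus BusRd; mem=90
  op2 P0: store L3 := 18 → M/I/I on L3; bus BusRdX; mem=80
  op3 P2: store L7 := 7 → I/I/M on L7; bus (none); mem=90
  op4 P1: load  L7 → I/S/S on L7; bus BusRd Flush; mem=7
  op5 P1: load  L5 → I/E/I on L5; bus BusRd; mem=80
  op6 P2: load  L7 → I/S/S on L7; bus (none); mem=7
  op7 P2: store L7 := 84 → I/I/M on L7; bus BusUpgr; mem=7
  op8 P0: load  L7 → S/I/S on L7; bus BusRd Flush; mem=84
  op9 P1: load  L7 → S/S/S on L7; bus BusRd; mem=84
  op10 P2: load  L4 → I/I/E on L4; bus BusRd; mem=10
  op11 P2: store L7 := 68 → I/I/M on L7; bus BusUpgr; mem=84
  op12 P0: store L7 := 90 → M/I/I on L7; bus BusRdX Flush; mem=68
  op13 P0: store L7 := 85 → M/I/I on L7; bus (none); mem=68
  op14 P0: load  L7 → M/I/I on L7; bus (none); mem=68
  op15 P1: store L6 := 60 → I/M/I on L6; bus BusRdX; mem=30
  op16 P1: load  L6 → I/M/I on L6; bus (none); mem=30
  op17 P1: load  L7 → S/S/I on L7; bus BusRd Flush; mem=85
  op18 P2: load  L7 → S/S/S on L7; bus BusRd; mem=85
  op19 P0: store L6 := 40 → M/I/I on L6; bus BusRdX Flush; mem=60
  op20 P1: store L7 := 61 → I/M/I on L7; bus BusUpgr; mem=85
  op21 P0: load  L7 → S/S/I on L7; bus BusRd Flush; mem=61
  op22 P2: load  L6 → S/I/S on L6; bus BusRd Flush; mem=40
  op23 P0: store L6 := 73 → M/I/I on L6; bus BusUpgr; mem=40
  op24 P2: store L7 := 16 → I/I/M on L7; bus BusRdX; mem=61
  op25 P2: store L7 := 16 → I/I/M on L7; bus (none); mem=61
  op26 P0: load  L7 → S/I/S on L7; bus BusRd Flush; mem=16
  op27 P1: load  L7 → S/S/S on L7; bus BusRd; mem=16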